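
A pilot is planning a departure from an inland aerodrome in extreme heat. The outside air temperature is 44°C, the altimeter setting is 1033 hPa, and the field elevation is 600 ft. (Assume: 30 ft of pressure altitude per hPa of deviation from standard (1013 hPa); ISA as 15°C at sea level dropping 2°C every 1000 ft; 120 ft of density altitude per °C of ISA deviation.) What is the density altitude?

3480 ft

Pressure altitude = 600 + (1013 − 1033) × 30 = 600 + (-600) = 0 ft.
ISA temperature at 0 ft = 15 − 2 × (0/1000) = 15°C.
ISA deviation = 44 − 15 = +29°C.
Density altitude = 0 + 120 × (29) = 3480 ft.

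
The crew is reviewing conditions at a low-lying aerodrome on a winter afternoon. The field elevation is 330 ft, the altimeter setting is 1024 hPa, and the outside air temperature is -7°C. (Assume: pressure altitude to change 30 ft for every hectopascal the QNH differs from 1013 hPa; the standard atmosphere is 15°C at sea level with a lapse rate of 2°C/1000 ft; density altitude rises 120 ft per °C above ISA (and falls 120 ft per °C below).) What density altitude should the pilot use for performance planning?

-2640 ft

Pressure altitude = 330 + (1013 − 1024) × 30 = 330 + (-330) = 0 ft.
ISA temperature at 0 ft = 15 − 2 × (0/1000) = 15°C.
ISA deviation = -7 − 15 = -22°C.
Density altitude = 0 + 120 × (-22) = -2640 ft.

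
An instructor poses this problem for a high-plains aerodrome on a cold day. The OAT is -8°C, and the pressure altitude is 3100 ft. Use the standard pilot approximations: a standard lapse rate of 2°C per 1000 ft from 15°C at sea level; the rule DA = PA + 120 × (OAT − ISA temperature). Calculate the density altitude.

1084 ft

ISA temperature at 3100 ft = 15 − 2 × (3100/1000) = 8.8°C.
ISA deviation = -8 − 8.8 = -16.8°C.
Density altitude = 3100 + 120 × (-16.8) = 3100 + (-2016) = 1084 ft.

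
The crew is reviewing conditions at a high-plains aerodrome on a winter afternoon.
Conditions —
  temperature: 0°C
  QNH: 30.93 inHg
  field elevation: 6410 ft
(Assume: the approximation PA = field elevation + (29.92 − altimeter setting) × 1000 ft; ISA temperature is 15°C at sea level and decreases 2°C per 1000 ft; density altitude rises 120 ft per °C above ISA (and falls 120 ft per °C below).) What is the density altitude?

Pressure altitude = 6410 + (29.92 − 30.93) × 1000 = 6410 + (-1010) = 5400 ft.
ISA temperature at 5400 ft = 15 − 2 × (5400/1000) = 4.2°C.
ISA deviation = 0 − 4.2 = -4.2°C.
Density altitude = 5400 + 120 × (-4.2) = 4896 ft.

4896 ft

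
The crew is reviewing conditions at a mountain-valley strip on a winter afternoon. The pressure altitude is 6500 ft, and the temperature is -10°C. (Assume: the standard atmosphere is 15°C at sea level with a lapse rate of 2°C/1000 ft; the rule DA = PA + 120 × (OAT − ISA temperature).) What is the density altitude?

5060 ft

ISA temperature at 6500 ft = 15 − 2 × (6500/1000) = 2°C.
ISA deviation = -10 − 2 = -12°C.
Density altitude = 6500 + 120 × (-12) = 6500 + (-1440) = 5060 ft.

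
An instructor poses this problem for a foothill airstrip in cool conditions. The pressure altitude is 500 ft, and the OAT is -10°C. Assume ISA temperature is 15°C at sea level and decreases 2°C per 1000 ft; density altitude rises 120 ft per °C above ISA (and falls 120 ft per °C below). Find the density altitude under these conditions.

-2380 ft

ISA temperature at 500 ft = 15 − 2 × (500/1000) = 14°C.
ISA deviation = -10 − 14 = -24°C.
Density altitude = 500 + 120 × (-24) = 500 + (-2880) = -2380 ft.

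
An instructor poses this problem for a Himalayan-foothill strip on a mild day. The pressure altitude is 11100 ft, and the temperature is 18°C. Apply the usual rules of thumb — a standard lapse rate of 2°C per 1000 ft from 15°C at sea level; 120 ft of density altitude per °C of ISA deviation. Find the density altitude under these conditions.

ISA temperature at 11100 ft = 15 − 2 × (11100/1000) = -7.2°C.
ISA deviation = 18 − (-7.2) = +25.2°C.
Density altitude = 11100 + 120 × (25.2) = 11100 + (+3024) = 14124 ft.

14124 ft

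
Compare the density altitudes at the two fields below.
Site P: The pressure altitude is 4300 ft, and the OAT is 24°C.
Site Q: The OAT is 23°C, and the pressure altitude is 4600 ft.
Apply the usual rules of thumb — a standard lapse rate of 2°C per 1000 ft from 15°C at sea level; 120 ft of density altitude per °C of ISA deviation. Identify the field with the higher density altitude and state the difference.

Site Q by 252 ft

Site P: ISA temp = 6.4°C, deviation +17.6°C, DA = 4300 + 120 × 17.6 = 6412 ft.
Site Q: ISA temp = 5.8°C, deviation +17.2°C, DA = 4600 + 120 × 17.2 = 6664 ft.
Site Q is higher by 6664 − 6412 = 252 ft.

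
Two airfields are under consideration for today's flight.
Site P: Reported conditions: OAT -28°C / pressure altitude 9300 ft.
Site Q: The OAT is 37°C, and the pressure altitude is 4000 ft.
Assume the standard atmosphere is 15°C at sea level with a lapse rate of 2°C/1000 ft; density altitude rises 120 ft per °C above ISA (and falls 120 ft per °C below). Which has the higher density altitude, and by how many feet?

Site P: ISA temp = -3.6°C, deviation -24.4°C, DA = 9300 + 120 × (-24.4) = 6372 ft.
Site Q: ISA temp = 7°C, deviation +30°C, DA = 4000 + 120 × 30 = 7600 ft.
Site Q is higher by 7600 − 6372 = 1228 ft.

Site Q by 1228 ft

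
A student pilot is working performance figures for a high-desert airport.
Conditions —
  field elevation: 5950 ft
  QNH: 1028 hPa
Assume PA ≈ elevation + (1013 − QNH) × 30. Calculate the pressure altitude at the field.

Pressure correction = (1013 − 1028) × 30 = -450 ft.
Pressure altitude = 5950 + (-450) = 5500 ft.

5500 ft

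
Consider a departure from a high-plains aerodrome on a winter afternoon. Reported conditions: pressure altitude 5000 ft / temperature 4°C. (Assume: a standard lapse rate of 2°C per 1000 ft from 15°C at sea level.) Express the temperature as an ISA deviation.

ISA temperature at 5000 ft = 15 − 2 × (5000/1000) = 5°C.
Deviation = OAT − ISA = 4 − 5 = -1°C.

ISA-1°C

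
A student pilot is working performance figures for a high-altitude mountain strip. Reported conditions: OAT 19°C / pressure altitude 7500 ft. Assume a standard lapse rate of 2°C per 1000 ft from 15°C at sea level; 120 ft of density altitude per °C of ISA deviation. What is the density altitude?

9780 ft

ISA temperature at 7500 ft = 15 − 2 × (7500/1000) = 0°C.
ISA deviation = 19 − 0 = +19°C.
Density altitude = 7500 + 120 × (19) = 7500 + (+2280) = 9780 ft.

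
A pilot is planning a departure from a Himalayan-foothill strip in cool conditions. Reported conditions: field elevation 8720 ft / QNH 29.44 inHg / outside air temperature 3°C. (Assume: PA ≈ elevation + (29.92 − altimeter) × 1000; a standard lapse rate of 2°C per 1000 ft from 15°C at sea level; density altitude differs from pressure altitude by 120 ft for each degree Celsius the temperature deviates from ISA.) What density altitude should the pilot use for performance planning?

Pressure altitude = 8720 + (29.92 − 29.44) × 1000 = 8720 + (+480) = 9200 ft.
ISA temperature at 9200 ft = 15 − 2 × (9200/1000) = -3.4°C.
ISA deviation = 3 − (-3.4) = +6.4°C.
Density altitude = 9200 + 120 × (6.4) = 9968 ft.

9968 ft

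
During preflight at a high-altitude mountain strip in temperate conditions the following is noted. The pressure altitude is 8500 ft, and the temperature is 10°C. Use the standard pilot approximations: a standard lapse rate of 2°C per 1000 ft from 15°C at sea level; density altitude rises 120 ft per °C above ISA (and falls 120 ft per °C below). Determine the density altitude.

ISA temperature at 8500 ft = 15 − 2 × (8500/1000) = -2°C.
ISA deviation = 10 − (-2) = +12°C.
Density altitude = 8500 + 120 × (12) = 8500 + (+1440) = 9940 ft.

9940 ft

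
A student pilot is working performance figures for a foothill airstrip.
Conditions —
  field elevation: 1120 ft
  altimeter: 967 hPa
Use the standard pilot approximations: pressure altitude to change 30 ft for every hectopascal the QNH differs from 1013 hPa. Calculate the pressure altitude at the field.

Pressure correction = (1013 − 967) × 30 = +1380 ft.
Pressure altitude = 1120 + (+1380) = 2500 ft.

2500 ft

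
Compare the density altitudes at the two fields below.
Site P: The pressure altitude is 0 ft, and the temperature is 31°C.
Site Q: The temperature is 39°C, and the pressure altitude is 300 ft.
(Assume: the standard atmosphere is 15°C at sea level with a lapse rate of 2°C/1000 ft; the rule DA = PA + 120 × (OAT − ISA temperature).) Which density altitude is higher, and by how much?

Site Q by 1332 ft

Site P: ISA temp = 15°C, deviation +16°C, DA = 0 + 120 × 16 = 1920 ft.
Site Q: ISA temp = 14.4°C, deviation +24.6°C, DA = 300 + 120 × 24.6 = 3252 ft.
Site Q is higher by 3252 − 1920 = 1332 ft.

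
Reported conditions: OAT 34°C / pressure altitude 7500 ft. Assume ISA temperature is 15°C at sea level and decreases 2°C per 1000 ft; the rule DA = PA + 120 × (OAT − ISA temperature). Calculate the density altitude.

ISA temperature at 7500 ft = 15 − 2 × (7500/1000) = 0°C.
ISA deviation = 34 − 0 = +34°C.
Density altitude = 7500 + 120 × (34) = 7500 + (+4080) = 11580 ft.

11580 ft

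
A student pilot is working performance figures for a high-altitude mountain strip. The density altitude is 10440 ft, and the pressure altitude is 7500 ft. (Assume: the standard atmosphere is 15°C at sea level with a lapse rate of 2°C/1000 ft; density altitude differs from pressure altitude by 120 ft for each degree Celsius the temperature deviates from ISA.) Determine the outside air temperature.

24.5°C

Density altitude − pressure altitude = 10440 − 7500 = +2940 ft.
At 120 ft/°C that is an ISA deviation of 2940/120 = +24.5°C.
ISA temperature at 7500 ft = 15 − 2 × (7500/1000) = 0°C.
OAT = ISA + deviation = 0 + (+24.5) = 24.5°C.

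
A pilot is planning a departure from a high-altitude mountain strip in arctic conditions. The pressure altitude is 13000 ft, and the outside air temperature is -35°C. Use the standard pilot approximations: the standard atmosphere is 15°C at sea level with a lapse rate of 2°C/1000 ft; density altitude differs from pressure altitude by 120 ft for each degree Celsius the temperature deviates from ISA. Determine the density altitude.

ISA temperature at 13000 ft = 15 − 2 × (13000/1000) = -11°C.
ISA deviation = -35 − (-11) = -24°C.
Density altitude = 13000 + 120 × (-24) = 13000 + (-2880) = 10120 ft.

10120 ft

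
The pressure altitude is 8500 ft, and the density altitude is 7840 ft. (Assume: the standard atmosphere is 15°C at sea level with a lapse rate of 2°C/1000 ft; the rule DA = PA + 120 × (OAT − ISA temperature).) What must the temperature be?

-7.5°C

Density altitude − pressure altitude = 7840 − 8500 = -660 ft.
At 120 ft/°C that is an ISA deviation of -660/120 = -5.5°C.
ISA temperature at 8500 ft = 15 − 2 × (8500/1000) = -2°C.
OAT = ISA + deviation = -2 + (-5.5) = -7.5°C.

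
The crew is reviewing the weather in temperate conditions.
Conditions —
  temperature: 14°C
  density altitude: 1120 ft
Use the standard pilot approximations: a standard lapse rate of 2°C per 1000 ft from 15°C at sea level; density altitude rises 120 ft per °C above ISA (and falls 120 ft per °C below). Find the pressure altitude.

1000 ft

DA = PA + 120 × (OAT − (15 − 2·PA/1000)) = PA + 120·OAT − 1800 + 0.24·PA = 1.24·PA + 120·OAT − 1800.
So 1.24·PA = 1120 − 120 × 14 + 1800 = 1240.
PA = 1240 / 1.24 = 1000 ft.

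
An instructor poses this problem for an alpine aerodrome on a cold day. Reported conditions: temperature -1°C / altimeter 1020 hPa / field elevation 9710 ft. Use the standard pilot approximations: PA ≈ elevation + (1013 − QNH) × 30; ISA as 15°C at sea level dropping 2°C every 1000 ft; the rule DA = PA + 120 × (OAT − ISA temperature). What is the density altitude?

9860 ft

Pressure altitude = 9710 + (1013 − 1020) × 30 = 9710 + (-210) = 9500 ft.
ISA temperature at 9500 ft = 15 − 2 × (9500/1000) = -4°C.
ISA deviation = -1 − (-4) = +3°C.
Density altitude = 9500 + 120 × (3) = 9860 ft.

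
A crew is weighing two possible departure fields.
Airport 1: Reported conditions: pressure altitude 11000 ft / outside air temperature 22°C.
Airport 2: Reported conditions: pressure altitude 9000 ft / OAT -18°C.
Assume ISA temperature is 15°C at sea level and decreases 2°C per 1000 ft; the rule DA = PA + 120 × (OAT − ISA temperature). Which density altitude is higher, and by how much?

Airport 1: ISA temp = -7°C, deviation +29°C, DA = 11000 + 120 × 29 = 14480 ft.
Airport 2: ISA temp = -3°C, deviation -15°C, DA = 9000 + 120 × (-15) = 7200 ft.
Airport 1 is higher by 14480 − 7200 = 7280 ft.

Airport 1 by 7280 ft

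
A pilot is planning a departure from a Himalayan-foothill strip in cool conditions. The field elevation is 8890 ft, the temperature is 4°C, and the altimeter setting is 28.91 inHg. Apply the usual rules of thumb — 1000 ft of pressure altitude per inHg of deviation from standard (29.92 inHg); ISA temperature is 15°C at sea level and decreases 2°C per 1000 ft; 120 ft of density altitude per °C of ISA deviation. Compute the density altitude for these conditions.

10956 ft

Pressure altitude = 8890 + (29.92 − 28.91) × 1000 = 8890 + (+1010) = 9900 ft.
ISA temperature at 9900 ft = 15 − 2 × (9900/1000) = -4.8°C.
ISA deviation = 4 − (-4.8) = +8.8°C.
Density altitude = 9900 + 120 × (8.8) = 10956 ft.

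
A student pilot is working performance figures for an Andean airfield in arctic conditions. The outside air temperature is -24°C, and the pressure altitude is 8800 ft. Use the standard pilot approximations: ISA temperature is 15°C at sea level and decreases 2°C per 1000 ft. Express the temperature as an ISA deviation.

ISA temperature at 8800 ft = 15 − 2 × (8800/1000) = -2.6°C.
Deviation = OAT − ISA = -24 − (-2.6) = -21.4°C.

ISA-21.4°C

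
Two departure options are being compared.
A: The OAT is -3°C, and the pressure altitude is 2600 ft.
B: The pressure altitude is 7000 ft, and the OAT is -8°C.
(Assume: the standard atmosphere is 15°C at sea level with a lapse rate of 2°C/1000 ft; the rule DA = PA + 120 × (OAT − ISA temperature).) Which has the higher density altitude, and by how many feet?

A: ISA temp = 9.8°C, deviation -12.8°C, DA = 2600 + 120 × (-12.8) = 1064 ft.
B: ISA temp = 1°C, deviation -9°C, DA = 7000 + 120 × (-9) = 5920 ft.
B is higher by 5920 − 1064 = 4856 ft.

B by 4856 ft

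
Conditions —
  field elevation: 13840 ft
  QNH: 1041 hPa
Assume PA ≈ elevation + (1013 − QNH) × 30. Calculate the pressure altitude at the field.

13000 ft

Pressure correction = (1013 − 1041) × 30 = -840 ft.
Pressure altitude = 13840 + (-840) = 13000 ft.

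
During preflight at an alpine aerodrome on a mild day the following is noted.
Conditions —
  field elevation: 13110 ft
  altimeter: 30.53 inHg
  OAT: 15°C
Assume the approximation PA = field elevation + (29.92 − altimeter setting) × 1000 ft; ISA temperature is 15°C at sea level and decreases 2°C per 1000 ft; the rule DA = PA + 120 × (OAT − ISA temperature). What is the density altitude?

15500 ft

Pressure altitude = 13110 + (29.92 − 30.53) × 1000 = 13110 + (-610) = 12500 ft.
ISA temperature at 12500 ft = 15 − 2 × (12500/1000) = -10°C.
ISA deviation = 15 − (-10) = +25°C.
Density altitude = 12500 + 120 × (25) = 15500 ft.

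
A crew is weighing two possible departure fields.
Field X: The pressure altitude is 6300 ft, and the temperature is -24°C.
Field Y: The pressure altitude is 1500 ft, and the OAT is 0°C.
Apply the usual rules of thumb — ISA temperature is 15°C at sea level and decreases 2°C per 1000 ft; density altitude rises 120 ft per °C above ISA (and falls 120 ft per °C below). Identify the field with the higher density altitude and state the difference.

Field X by 3072 ft

Field X: ISA temp = 2.4°C, deviation -26.4°C, DA = 6300 + 120 × (-26.4) = 3132 ft.
Field Y: ISA temp = 12°C, deviation -12°C, DA = 1500 + 120 × (-12) = 60 ft.
Field X is higher by 3132 − 60 = 3072 ft.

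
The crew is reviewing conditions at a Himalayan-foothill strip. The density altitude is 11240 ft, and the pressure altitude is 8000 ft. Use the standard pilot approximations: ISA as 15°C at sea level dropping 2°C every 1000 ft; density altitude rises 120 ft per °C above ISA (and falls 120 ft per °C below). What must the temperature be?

Density altitude − pressure altitude = 11240 − 8000 = +3240 ft.
At 120 ft/°C that is an ISA deviation of 3240/120 = +27°C.
ISA temperature at 8000 ft = 15 − 2 × (8000/1000) = -1°C.
OAT = ISA + deviation = -1 + (+27) = 26°C.

26°C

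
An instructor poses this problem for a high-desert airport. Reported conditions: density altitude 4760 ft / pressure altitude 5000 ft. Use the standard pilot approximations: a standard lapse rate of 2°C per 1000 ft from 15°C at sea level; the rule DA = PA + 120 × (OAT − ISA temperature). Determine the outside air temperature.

Density altitude − pressure altitude = 4760 − 5000 = -240 ft.
At 120 ft/°C that is an ISA deviation of -240/120 = -2°C.
ISA temperature at 5000 ft = 15 − 2 × (5000/1000) = 5°C.
OAT = ISA + deviation = 5 + (-2) = 3°C.

3°C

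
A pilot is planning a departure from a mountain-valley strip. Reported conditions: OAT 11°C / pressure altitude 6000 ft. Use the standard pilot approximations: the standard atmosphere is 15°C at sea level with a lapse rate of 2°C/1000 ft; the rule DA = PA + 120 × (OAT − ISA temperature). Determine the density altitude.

6960 ft

ISA temperature at 6000 ft = 15 − 2 × (6000/1000) = 3°C.
ISA deviation = 11 − 3 = +8°C.
Density altitude = 6000 + 120 × (8) = 6000 + (+960) = 6960 ft.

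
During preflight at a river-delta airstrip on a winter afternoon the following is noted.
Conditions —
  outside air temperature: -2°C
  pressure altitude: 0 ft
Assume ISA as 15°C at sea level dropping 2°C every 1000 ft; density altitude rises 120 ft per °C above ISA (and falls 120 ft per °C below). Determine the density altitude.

-2040 ft

ISA temperature at 0 ft = 15 − 2 × (0/1000) = 15°C.
ISA deviation = -2 − 15 = -17°C.
Density altitude = 0 + 120 × (-17) = 0 + (-2040) = -2040 ft.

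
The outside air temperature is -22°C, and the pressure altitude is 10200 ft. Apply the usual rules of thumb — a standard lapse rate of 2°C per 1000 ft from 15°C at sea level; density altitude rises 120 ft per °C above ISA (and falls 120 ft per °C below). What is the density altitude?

ISA temperature at 10200 ft = 15 − 2 × (10200/1000) = -5.4°C.
ISA deviation = -22 − (-5.4) = -16.6°C.
Density altitude = 10200 + 120 × (-16.6) = 10200 + (-1992) = 8208 ft.

8208 ft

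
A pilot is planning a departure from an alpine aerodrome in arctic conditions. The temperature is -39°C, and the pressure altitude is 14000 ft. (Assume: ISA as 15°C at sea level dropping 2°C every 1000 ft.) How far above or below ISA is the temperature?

ISA-26°C

ISA temperature at 14000 ft = 15 − 2 × (14000/1000) = -13°C.
Deviation = OAT − ISA = -39 − (-13) = -26°C.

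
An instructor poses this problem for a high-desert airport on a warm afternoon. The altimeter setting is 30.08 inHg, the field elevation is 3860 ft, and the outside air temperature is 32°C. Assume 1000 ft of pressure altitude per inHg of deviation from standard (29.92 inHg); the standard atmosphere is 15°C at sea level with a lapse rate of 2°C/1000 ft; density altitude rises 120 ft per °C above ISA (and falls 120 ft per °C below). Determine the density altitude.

6628 ft

Pressure altitude = 3860 + (29.92 − 30.08) × 1000 = 3860 + (-160) = 3700 ft.
ISA temperature at 3700 ft = 15 − 2 × (3700/1000) = 7.6°C.
ISA deviation = 32 − 7.6 = +24.4°C.
Density altitude = 3700 + 120 × (24.4) = 6628 ft.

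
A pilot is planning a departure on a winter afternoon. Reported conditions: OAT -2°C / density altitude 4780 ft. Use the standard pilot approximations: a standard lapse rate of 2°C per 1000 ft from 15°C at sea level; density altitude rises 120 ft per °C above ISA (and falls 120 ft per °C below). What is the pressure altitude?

5500 ft

DA = PA + 120 × (OAT − (15 − 2·PA/1000)) = PA + 120·OAT − 1800 + 0.24·PA = 1.24·PA + 120·OAT − 1800.
So 1.24·PA = 4780 − 120 × (-2) + 1800 = 6820.
PA = 6820 / 1.24 = 5500 ft.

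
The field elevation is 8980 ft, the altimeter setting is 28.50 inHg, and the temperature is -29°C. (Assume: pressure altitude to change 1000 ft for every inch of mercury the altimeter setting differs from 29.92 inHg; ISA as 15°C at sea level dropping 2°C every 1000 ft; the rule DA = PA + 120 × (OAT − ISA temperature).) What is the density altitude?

7616 ft

Pressure altitude = 8980 + (29.92 − 28.50) × 1000 = 8980 + (+1420) = 10400 ft.
ISA temperature at 10400 ft = 15 − 2 × (10400/1000) = -5.8°C.
ISA deviation = -29 − (-5.8) = -23.2°C.
Density altitude = 10400 + 120 × (-23.2) = 7616 ft.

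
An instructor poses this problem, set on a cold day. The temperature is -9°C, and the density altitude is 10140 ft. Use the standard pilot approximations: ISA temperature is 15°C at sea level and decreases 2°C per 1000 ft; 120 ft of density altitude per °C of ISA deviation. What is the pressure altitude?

DA = PA + 120 × (OAT − (15 − 2·PA/1000)) = PA + 120·OAT − 1800 + 0.24·PA = 1.24·PA + 120·OAT − 1800.
So 1.24·PA = 10140 − 120 × (-9) + 1800 = 13020.
PA = 13020 / 1.24 = 10500 ft.

10500 ft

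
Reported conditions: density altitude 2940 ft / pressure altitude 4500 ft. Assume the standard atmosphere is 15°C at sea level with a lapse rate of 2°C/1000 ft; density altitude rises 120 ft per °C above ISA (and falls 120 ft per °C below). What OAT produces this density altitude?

Density altitude − pressure altitude = 2940 − 4500 = -1560 ft.
At 120 ft/°C that is an ISA deviation of -1560/120 = -13°C.
ISA temperature at 4500 ft = 15 − 2 × (4500/1000) = 6°C.
OAT = ISA + deviation = 6 + (-13) = -7°C.

-7°C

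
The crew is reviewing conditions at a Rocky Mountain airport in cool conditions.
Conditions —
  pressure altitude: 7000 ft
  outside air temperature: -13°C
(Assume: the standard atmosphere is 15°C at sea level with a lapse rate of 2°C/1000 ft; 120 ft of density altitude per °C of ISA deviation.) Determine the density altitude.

ISA temperature at 7000 ft = 15 − 2 × (7000/1000) = 1°C.
ISA deviation = -13 − 1 = -14°C.
Density altitude = 7000 + 120 × (-14) = 7000 + (-1680) = 5320 ft.

5320 ft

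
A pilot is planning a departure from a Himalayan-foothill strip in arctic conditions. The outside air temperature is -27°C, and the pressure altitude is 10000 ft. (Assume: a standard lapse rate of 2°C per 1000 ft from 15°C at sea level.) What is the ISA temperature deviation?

ISA-22°C

ISA temperature at 10000 ft = 15 − 2 × (10000/1000) = -5°C.
Deviation = OAT − ISA = -27 − (-5) = -22°C.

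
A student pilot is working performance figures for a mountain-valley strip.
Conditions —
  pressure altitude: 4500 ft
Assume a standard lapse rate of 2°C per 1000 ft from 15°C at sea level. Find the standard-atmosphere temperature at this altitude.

6°C

ISA temperature = 15 − 2 × (4500/1000) = 15 − 9 = 6°C.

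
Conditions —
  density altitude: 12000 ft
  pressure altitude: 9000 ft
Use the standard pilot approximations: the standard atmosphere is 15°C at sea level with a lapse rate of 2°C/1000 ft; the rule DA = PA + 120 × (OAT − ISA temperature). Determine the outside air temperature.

Density altitude − pressure altitude = 12000 − 9000 = +3000 ft.
At 120 ft/°C that is an ISA deviation of 3000/120 = +25°C.
ISA temperature at 9000 ft = 15 − 2 × (9000/1000) = -3°C.
OAT = ISA + deviation = -3 + (+25) = 22°C.

22°C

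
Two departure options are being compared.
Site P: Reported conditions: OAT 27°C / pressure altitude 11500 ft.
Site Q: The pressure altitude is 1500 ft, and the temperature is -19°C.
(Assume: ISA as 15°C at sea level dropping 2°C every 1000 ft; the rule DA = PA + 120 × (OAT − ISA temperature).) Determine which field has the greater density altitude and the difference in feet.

Site P by 17920 ft

Site P: ISA temp = -8°C, deviation +35°C, DA = 11500 + 120 × 35 = 15700 ft.
Site Q: ISA temp = 12°C, deviation -31°C, DA = 1500 + 120 × (-31) = -2220 ft.
Site P is higher by 15700 − (-2220) = 17920 ft.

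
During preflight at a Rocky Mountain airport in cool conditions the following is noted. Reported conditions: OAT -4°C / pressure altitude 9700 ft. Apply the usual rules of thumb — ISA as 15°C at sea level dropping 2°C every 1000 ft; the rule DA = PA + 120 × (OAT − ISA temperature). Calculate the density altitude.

9748 ft

ISA temperature at 9700 ft = 15 − 2 × (9700/1000) = -4.4°C.
ISA deviation = -4 − (-4.4) = +0.4°C.
Density altitude = 9700 + 120 × (0.4) = 9700 + (+48) = 9748 ft.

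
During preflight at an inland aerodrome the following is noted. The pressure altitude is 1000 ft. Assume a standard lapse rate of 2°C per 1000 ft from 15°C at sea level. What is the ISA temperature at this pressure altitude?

13°C

ISA temperature = 15 − 2 × (1000/1000) = 15 − 2 = 13°C.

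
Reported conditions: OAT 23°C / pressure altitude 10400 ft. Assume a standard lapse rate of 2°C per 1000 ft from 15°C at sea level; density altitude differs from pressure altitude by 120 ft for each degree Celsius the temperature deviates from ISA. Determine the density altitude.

ISA temperature at 10400 ft = 15 − 2 × (10400/1000) = -5.8°C.
ISA deviation = 23 − (-5.8) = +28.8°C.
Density altitude = 10400 + 120 × (28.8) = 10400 + (+3456) = 13856 ft.

13856 ft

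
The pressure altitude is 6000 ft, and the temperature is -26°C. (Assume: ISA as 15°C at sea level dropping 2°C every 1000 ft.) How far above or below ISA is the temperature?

ISA-29°C

ISA temperature at 6000 ft = 15 − 2 × (6000/1000) = 3°C.
Deviation = OAT − ISA = -26 − 3 = -29°C.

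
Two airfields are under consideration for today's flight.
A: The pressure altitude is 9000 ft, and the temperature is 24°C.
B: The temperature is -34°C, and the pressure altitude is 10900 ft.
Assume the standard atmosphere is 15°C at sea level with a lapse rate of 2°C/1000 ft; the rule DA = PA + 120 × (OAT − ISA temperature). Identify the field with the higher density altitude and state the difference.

A: ISA temp = -3°C, deviation +27°C, DA = 9000 + 120 × 27 = 12240 ft.
B: ISA temp = -6.8°C, deviation -27.2°C, DA = 10900 + 120 × (-27.2) = 7636 ft.
A is higher by 12240 − 7636 = 4604 ft.

A by 4604 ft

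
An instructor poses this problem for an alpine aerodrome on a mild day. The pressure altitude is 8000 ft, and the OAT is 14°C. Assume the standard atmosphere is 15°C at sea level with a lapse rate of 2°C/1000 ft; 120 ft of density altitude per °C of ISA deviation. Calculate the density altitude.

ISA temperature at 8000 ft = 15 − 2 × (8000/1000) = -1°C.
ISA deviation = 14 − (-1) = +15°C.
Density altitude = 8000 + 120 × (15) = 8000 + (+1800) = 9800 ft.

9800 ft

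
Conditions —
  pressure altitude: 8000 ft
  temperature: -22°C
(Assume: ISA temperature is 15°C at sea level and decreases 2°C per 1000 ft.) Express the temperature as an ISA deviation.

ISA temperature at 8000 ft = 15 − 2 × (8000/1000) = -1°C.
Deviation = OAT − ISA = -22 − (-1) = -21°C.

ISA-21°C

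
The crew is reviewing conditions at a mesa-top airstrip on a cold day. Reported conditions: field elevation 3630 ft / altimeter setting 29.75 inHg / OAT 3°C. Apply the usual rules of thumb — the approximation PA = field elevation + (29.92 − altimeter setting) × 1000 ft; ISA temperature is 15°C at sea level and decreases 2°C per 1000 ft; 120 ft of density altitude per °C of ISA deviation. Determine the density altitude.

Pressure altitude = 3630 + (29.92 − 29.75) × 1000 = 3630 + (+170) = 3800 ft.
ISA temperature at 3800 ft = 15 − 2 × (3800/1000) = 7.4°C.
ISA deviation = 3 − 7.4 = -4.4°C.
Density altitude = 3800 + 120 × (-4.4) = 3272 ft.

3272 ft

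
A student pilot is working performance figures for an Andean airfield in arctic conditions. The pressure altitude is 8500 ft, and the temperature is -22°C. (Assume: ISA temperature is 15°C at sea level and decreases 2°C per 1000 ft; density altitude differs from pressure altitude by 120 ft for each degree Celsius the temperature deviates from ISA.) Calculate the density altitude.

6100 ft

ISA temperature at 8500 ft = 15 − 2 × (8500/1000) = -2°C.
ISA deviation = -22 − (-2) = -20°C.
Density altitude = 8500 + 120 × (-20) = 8500 + (-2400) = 6100 ft.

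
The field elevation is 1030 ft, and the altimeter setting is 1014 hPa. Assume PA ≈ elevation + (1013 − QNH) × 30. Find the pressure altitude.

1000 ft

Pressure correction = (1013 − 1014) × 30 = -30 ft.
Pressure altitude = 1030 + (-30) = 1000 ft.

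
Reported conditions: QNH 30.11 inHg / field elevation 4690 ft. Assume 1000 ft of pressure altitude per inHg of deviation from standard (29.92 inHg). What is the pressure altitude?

4500 ft

Pressure correction = (29.92 − 30.11) × 1000 = -190 ft.
Pressure altitude = 4690 + (-190) = 4500 ft.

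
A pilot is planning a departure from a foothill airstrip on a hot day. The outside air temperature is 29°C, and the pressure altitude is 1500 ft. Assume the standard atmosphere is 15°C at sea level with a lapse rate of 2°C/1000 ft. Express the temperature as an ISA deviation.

ISA temperature at 1500 ft = 15 − 2 × (1500/1000) = 12°C.
Deviation = OAT − ISA = 29 − 12 = +17°C.

ISA+17°C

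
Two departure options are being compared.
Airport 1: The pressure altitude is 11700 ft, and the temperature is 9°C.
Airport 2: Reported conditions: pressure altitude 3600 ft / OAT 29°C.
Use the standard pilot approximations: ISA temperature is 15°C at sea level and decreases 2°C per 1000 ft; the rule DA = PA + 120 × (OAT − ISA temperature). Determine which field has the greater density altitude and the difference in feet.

Airport 1 by 7644 ft

Airport 1: ISA temp = -8.4°C, deviation +17.4°C, DA = 11700 + 120 × 17.4 = 13788 ft.
Airport 2: ISA temp = 7.8°C, deviation +21.2°C, DA = 3600 + 120 × 21.2 = 6144 ft.
Airport 1 is higher by 13788 − 6144 = 7644 ft.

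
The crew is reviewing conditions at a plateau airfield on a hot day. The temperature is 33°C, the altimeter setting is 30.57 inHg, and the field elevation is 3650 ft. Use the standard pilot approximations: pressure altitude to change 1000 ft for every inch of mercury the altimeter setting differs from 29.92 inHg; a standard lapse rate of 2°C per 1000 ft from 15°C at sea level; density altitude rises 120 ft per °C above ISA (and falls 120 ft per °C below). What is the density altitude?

5880 ft

Pressure altitude = 3650 + (29.92 − 30.57) × 1000 = 3650 + (-650) = 3000 ft.
ISA temperature at 3000 ft = 15 − 2 × (3000/1000) = 9°C.
ISA deviation = 33 − 9 = +24°C.
Density altitude = 3000 + 120 × (24) = 5880 ft.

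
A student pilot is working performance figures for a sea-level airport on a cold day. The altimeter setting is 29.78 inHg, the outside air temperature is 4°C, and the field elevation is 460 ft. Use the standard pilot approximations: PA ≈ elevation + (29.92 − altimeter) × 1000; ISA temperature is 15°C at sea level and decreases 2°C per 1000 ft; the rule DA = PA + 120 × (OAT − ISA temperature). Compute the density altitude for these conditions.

Pressure altitude = 460 + (29.92 − 29.78) × 1000 = 460 + (+140) = 600 ft.
ISA temperature at 600 ft = 15 − 2 × (600/1000) = 13.8°C.
ISA deviation = 4 − 13.8 = -9.8°C.
Density altitude = 600 + 120 × (-9.8) = -576 ft.

-576 ft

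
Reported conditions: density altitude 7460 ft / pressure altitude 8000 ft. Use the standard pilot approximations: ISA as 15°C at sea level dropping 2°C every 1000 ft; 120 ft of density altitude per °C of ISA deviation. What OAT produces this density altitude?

Density altitude − pressure altitude = 7460 − 8000 = -540 ft.
At 120 ft/°C that is an ISA deviation of -540/120 = -4.5°C.
ISA temperature at 8000 ft = 15 − 2 × (8000/1000) = -1°C.
OAT = ISA + deviation = -1 + (-4.5) = -5.5°C.

-5.5°C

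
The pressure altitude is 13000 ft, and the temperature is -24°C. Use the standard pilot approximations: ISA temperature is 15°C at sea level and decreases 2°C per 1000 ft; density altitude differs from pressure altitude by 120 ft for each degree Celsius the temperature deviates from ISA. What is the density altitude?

ISA temperature at 13000 ft = 15 − 2 × (13000/1000) = -11°C.
ISA deviation = -24 − (-11) = -13°C.
Density altitude = 13000 + 120 × (-13) = 13000 + (-1560) = 11440 ft.

11440 ft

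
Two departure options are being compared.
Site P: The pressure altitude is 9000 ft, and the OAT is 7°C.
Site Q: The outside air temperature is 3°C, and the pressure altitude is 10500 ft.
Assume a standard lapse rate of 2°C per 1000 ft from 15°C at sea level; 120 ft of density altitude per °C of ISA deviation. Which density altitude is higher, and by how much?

Site Q by 1380 ft

Site P: ISA temp = -3°C, deviation +10°C, DA = 9000 + 120 × 10 = 10200 ft.
Site Q: ISA temp = -6°C, deviation +9°C, DA = 10500 + 120 × 9 = 11580 ft.
Site Q is higher by 11580 − 10200 = 1380 ft.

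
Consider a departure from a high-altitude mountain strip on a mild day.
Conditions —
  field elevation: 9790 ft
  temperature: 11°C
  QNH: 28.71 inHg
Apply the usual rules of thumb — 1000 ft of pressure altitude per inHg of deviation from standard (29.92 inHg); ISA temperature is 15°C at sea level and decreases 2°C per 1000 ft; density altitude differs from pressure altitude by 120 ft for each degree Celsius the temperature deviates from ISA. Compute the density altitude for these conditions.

Pressure altitude = 9790 + (29.92 − 28.71) × 1000 = 9790 + (+1210) = 11000 ft.
ISA temperature at 11000 ft = 15 − 2 × (11000/1000) = -7°C.
ISA deviation = 11 − (-7) = +18°C.
Density altitude = 11000 + 120 × (18) = 13160 ft.

13160 ft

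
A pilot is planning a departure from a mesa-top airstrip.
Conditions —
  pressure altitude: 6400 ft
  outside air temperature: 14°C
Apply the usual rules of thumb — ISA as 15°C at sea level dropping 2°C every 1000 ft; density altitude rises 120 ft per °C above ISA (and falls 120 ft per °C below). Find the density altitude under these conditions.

7816 ft

ISA temperature at 6400 ft = 15 − 2 × (6400/1000) = 2.2°C.
ISA deviation = 14 − 2.2 = +11.8°C.
Density altitude = 6400 + 120 × (11.8) = 6400 + (+1416) = 7816 ft.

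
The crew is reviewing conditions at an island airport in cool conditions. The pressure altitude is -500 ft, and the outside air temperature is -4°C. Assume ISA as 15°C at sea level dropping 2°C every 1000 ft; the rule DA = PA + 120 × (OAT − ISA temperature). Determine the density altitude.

ISA temperature at -500 ft = 15 − 2 × (-500/1000) = 16°C.
ISA deviation = -4 − 16 = -20°C.
Density altitude = -500 + 120 × (-20) = -500 + (-2400) = -2900 ft.

-2900 ft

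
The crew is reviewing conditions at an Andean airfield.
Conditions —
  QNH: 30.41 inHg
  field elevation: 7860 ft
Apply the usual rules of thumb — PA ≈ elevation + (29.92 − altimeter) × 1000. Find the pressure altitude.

7370 ft

Pressure correction = (29.92 − 30.41) × 1000 = -490 ft.
Pressure altitude = 7860 + (-490) = 7370 ft.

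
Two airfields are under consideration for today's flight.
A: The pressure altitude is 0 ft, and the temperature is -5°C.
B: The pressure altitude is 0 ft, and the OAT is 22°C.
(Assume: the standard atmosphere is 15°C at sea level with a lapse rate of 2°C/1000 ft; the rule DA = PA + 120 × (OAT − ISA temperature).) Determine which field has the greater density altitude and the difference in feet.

B by 3240 ft

A: ISA temp = 15°C, deviation -20°C, DA = 0 + 120 × (-20) = -2400 ft.
B: ISA temp = 15°C, deviation +7°C, DA = 0 + 120 × 7 = 840 ft.
B is higher by 840 − (-2400) = 3240 ft.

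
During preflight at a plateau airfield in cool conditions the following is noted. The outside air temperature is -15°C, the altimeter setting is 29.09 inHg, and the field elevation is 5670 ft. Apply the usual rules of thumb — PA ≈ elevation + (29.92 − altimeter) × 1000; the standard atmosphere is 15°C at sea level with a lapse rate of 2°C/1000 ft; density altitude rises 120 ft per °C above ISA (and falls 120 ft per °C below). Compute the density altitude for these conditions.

Pressure altitude = 5670 + (29.92 − 29.09) × 1000 = 5670 + (+830) = 6500 ft.
ISA temperature at 6500 ft = 15 − 2 × (6500/1000) = 2°C.
ISA deviation = -15 − 2 = -17°C.
Density altitude = 6500 + 120 × (-17) = 4460 ft.

4460 ft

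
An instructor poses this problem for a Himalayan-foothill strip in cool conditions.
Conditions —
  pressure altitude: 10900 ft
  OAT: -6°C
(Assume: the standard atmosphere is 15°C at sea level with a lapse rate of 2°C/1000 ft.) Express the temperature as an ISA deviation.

ISA+0.8°C

ISA temperature at 10900 ft = 15 − 2 × (10900/1000) = -6.8°C.
Deviation = OAT − ISA = -6 − (-6.8) = +0.8°C.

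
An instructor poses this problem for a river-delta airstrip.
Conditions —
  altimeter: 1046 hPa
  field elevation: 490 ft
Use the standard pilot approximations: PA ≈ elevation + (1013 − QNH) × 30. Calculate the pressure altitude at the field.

Pressure correction = (1013 − 1046) × 30 = -990 ft.
Pressure altitude = 490 + (-990) = -500 ft.

-500 ft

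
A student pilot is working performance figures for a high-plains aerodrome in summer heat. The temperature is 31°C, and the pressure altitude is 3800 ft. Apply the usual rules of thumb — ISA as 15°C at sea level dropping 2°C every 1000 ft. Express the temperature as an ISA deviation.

ISA temperature at 3800 ft = 15 − 2 × (3800/1000) = 7.4°C.
Deviation = OAT − ISA = 31 − 7.4 = +23.6°C.

ISA+23.6°C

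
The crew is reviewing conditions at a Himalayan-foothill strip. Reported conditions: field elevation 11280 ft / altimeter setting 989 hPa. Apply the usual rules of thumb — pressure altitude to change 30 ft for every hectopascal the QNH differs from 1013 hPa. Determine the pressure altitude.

Pressure correction = (1013 − 989) × 30 = +720 ft.
Pressure altitude = 11280 + (+720) = 12000 ft.

12000 ft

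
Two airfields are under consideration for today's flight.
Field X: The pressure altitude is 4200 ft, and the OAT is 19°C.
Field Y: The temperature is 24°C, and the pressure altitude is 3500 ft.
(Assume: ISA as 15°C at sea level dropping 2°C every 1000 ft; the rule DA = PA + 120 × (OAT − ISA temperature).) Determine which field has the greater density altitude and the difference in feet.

Field X by 268 ft

Field X: ISA temp = 6.6°C, deviation +12.4°C, DA = 4200 + 120 × 12.4 = 5688 ft.
Field Y: ISA temp = 8°C, deviation +16°C, DA = 3500 + 120 × 16 = 5420 ft.
Field X is higher by 5688 − 5420 = 268 ft.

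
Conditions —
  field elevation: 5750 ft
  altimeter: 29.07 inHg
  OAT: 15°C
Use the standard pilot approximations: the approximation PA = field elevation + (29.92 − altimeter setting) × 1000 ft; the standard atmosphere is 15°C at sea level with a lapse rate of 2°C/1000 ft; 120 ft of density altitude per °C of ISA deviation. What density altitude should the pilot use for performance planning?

8184 ft

Pressure altitude = 5750 + (29.92 − 29.07) × 1000 = 5750 + (+850) = 6600 ft.
ISA temperature at 6600 ft = 15 − 2 × (6600/1000) = 1.8°C.
ISA deviation = 15 − 1.8 = +13.2°C.
Density altitude = 6600 + 120 × (13.2) = 8184 ft.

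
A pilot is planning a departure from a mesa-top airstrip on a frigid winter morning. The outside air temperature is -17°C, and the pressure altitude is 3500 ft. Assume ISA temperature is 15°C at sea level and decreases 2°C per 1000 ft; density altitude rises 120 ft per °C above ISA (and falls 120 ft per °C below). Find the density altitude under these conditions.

500 ft

ISA temperature at 3500 ft = 15 − 2 × (3500/1000) = 8°C.
ISA deviation = -17 − 8 = -25°C.
Density altitude = 3500 + 120 × (-25) = 3500 + (-3000) = 500 ft.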